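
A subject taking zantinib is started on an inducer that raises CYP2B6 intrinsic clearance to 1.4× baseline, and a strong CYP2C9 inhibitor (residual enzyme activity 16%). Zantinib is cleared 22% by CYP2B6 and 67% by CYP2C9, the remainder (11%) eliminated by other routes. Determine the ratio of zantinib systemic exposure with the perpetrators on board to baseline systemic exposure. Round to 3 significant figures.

1.90

CYP2B6: 0.22 × 1.4 = 0.308
CYP2C9: 0.67 × 0.16 = 0.1072
Other: 0.11 (unchanged)
CL_new/CL_old = 0.308 + 0.1072 + 0.11 = 0.5252.
Systemic exposure ∝ 1/CL: fold-change = 1 / 0.5252 = 1.90.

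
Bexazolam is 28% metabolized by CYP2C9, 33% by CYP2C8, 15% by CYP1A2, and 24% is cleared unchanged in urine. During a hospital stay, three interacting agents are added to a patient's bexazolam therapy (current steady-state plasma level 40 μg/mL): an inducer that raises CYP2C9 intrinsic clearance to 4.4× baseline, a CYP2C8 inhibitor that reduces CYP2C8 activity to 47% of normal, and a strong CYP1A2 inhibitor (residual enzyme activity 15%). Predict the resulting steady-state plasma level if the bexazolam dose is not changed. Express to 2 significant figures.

CYP2C9: 0.28 × 4.4 = 1.232
CYP2C8: 0.33 × 0.47 = 0.1551
CYP1A2: 0.15 × 0.15 = 0.0225
Other: 0.24 (unchanged)
CL_new/CL_old = 1.232 + 0.1551 + 0.0225 + 0.24 = 1.6496.
Dividing the baseline by the relative clearance: 40 / 1.6496 = 24 μg/mL.

24 μg/mL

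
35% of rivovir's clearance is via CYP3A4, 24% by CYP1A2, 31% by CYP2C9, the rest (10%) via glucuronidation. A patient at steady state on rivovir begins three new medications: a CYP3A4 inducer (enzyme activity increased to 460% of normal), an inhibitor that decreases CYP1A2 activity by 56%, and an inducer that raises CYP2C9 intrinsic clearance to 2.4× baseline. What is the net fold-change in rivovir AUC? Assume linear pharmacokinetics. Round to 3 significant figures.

0.391

The CYP3A4 pathway (35% of clearance) increases to 4.6× activity: 0.35 × 4.6 = 1.61.
The CYP1A2 pathway (24% of clearance) falls to 0.44× activity: 0.24 × 0.44 = 0.1056.
The CYP2C9 pathway (31% of clearance) increases to 2.4× activity: 0.31 × 2.4 = 0.744.
The remaining 10% of clearance is unaffected.
CL_new/CL_old = 1.61 + 0.1056 + 0.744 + 0.1 = 2.5596.
Net AUC ratio = 1 / 2.5596 = 0.391.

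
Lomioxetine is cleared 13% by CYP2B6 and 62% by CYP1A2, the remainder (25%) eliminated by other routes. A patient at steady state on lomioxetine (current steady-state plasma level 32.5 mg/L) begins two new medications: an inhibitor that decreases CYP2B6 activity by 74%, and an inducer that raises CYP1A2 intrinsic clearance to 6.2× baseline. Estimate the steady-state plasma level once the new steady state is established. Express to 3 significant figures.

7.87 mg/L

CYP2B6: 0.13 × 0.26 = 0.0338
CYP1A2: 0.62 × 6.2 = 3.844
Other: 0.25 (unchanged)
CL_new/CL_old = 0.0338 + 3.844 + 0.25 = 4.1278.
New steady-state plasma level = 32.5 / 4.1278 = 7.87 mg/L (concentration scales inversely with clearance).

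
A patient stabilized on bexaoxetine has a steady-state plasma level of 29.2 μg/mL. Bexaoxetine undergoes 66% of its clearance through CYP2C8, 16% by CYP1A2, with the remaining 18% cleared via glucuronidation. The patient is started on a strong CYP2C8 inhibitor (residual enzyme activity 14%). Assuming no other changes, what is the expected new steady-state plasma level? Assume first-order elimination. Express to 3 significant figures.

67.5 μg/mL

The CYP2C8 pathway (66% of clearance) drops to 0.14× activity: 0.66 × 0.14 = 0.0924.
CYP1A2 (16%) and the residual 18% are unaffected.
CL_new/CL_old = 0.0924 + 0.16 + 0.18 = 0.4324.
New steady-state plasma level = baseline ÷ relative clearance = 29.2 / 0.4324 = 67.5 μg/mL.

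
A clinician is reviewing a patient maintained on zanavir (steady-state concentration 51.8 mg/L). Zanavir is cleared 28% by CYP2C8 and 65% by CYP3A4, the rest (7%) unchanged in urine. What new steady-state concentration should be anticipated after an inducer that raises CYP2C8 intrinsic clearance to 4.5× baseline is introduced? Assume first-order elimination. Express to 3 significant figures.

26.2 mg/L

The CYP2C8 pathway (28% of clearance) is boosted to 4.5× activity: 0.28 × 4.5 = 1.26.
CYP3A4 (65%) and the residual 7% are unaffected.
CL_new/CL_old = 1.26 + 0.65 + 0.07 = 1.98.
With dosing unchanged, steady-state concentration scales as 1/CL: 51.8 / 1.98 = 26.2 mg/L.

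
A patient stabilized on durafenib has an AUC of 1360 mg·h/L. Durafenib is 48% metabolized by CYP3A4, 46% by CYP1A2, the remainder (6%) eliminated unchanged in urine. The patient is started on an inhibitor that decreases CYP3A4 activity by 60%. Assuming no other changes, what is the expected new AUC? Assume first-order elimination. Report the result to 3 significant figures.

1.91 × 10³ mg·h/L

The CYP3A4 pathway (48% of clearance) falls to 0.4× activity: 0.48 × 0.4 = 0.192.
CYP1A2 (46%) and the residual 6% are unaffected.
CL_new/CL_old = 0.192 + 0.46 + 0.06 = 0.712.
With dosing unchanged, AUC scales as 1/CL: 1360 / 0.712 = 1.91 × 10³ mg·h/L.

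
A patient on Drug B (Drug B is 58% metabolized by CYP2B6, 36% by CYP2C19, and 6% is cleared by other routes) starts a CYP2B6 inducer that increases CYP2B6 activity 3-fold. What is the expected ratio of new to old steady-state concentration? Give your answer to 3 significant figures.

0.463

The CYP2B6 pathway (58% of clearance) is boosted to 3× activity: 0.58 × 3 = 1.74.
CYP2C19 (36%) and the residual 6% are unaffected.
CL_new/CL_old = 1.74 + 0.36 + 0.06 = 2.16.
Steady-state concentration ratio = CL_old/CL_new = 1 / 2.16 = 0.463.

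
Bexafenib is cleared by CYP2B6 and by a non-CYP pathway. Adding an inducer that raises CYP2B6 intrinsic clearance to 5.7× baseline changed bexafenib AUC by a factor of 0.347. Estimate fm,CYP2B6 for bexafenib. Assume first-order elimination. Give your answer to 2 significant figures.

Write x for the fraction cleared via CYP2B6. The observed AUC change means clearance rose to 1/0.347 = 2.882 of baseline.
Only the CYP2B6 route changed, so 2.882 = x·5.7 + (1 − x), giving x = 0.40.

0.40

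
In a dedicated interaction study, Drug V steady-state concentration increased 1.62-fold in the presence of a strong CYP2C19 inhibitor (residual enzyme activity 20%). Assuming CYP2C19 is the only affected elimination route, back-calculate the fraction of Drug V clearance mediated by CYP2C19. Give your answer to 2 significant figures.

CL'/CL = 1 / 1.62 = 0.6173
0.2·fm + (1 − fm) = 0.6173
fm = (0.6173 − 1) / (0.2 − 1) = 0.48

0.48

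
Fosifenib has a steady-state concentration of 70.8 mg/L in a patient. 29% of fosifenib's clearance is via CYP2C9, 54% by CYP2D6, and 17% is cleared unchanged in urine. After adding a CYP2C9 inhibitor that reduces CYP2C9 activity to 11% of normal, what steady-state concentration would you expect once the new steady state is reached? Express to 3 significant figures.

CYP2C9: 0.29 × 0.11 = 0.0319
CYP2D6: 0.54 (unchanged)
Other: 0.17 (unchanged)
Relative clearance = 0.0319 + 0.54 + 0.17 = 0.7419.
With dosing unchanged, steady-state concentration scales as 1/CL: 70.8 / 0.7419 = 95.4 mg/L.

95.4 mg/L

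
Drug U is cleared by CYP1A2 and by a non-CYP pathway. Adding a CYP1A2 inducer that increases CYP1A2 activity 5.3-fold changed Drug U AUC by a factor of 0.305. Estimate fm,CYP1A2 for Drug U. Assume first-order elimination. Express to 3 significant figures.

0.530

CL'/CL = 1 / 0.305 = 3.279
5.3·fm + (1 − fm) = 3.279
fm = (3.279 − 1) / (5.3 − 1) = 0.530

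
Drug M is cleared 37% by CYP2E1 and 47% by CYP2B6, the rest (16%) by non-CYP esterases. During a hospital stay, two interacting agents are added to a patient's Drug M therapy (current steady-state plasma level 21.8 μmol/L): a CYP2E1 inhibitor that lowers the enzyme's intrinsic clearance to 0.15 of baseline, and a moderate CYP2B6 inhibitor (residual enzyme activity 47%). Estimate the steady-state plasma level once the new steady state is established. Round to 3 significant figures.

The CYP2E1 pathway (37% of clearance) falls to 0.15× activity: 0.37 × 0.15 = 0.0555.
The CYP2B6 pathway (47% of clearance) drops to 0.47× activity: 0.47 × 0.47 = 0.2209.
Non-CYP routes (16%) are unchanged.
Relative clearance = 0.0555 + 0.2209 + 0.16 = 0.4364.
New steady-state plasma level = 21.8 / 0.4364 = 50.0 μmol/L (concentration scales inversely with clearance).

50.0 μmol/L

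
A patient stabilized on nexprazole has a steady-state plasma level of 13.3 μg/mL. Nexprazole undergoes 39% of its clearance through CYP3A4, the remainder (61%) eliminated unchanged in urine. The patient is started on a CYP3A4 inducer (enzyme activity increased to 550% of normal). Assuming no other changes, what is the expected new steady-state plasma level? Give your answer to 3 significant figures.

4.83 μg/mL

The CYP3A4 pathway (39% of clearance) rises to 5.5× activity: 0.39 × 5.5 = 2.145.
The remaining 61% of clearance is unaffected.
New clearance relative to baseline: 2.145 + 0.61 = 2.755.
New steady-state plasma level = baseline ÷ relative clearance = 13.3 / 2.755 = 4.83 μg/mL.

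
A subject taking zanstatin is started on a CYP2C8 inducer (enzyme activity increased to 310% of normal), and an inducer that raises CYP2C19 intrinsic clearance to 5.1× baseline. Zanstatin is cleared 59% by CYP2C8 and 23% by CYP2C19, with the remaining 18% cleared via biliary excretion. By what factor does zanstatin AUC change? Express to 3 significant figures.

The CYP2C8 pathway (59% of clearance) rises to 3.1× activity: 0.59 × 3.1 = 1.829.
The CYP2C19 pathway (23% of clearance) increases to 5.1× activity: 0.23 × 5.1 = 1.173.
Non-CYP routes (18%) are unchanged.
New clearance relative to baseline: 1.829 + 1.173 + 0.18 = 3.182.
Net AUC ratio = 1 / 3.182 = 0.314.

0.314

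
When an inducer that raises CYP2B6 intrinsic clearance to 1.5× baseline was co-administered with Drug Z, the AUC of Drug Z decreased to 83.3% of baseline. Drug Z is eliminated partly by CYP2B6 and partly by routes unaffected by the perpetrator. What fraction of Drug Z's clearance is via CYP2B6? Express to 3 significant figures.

0.401

Let x = fm,CYP2B6. Because AUC ∝ 1/CL, relative clearance rose to 1/0.833 = 1.2.
Setting x·1.5 + (1 − x) = 1.2 and solving: x = (1.2 − 1)/(1.5 − 1) = 0.401.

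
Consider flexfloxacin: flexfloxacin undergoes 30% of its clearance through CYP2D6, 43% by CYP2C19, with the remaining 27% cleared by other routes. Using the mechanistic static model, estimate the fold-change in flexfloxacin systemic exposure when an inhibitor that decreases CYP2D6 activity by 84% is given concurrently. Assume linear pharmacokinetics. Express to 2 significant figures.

CYP2D6: 0.3 × 0.16 = 0.048
CYP2C19: 0.43 (unchanged)
Other: 0.27 (unchanged)
New clearance relative to baseline: 0.048 + 0.43 + 0.27 = 0.748.
Systemic exposure ratio = CL_old/CL_new = 1 / 0.748 = 1.3.

1.3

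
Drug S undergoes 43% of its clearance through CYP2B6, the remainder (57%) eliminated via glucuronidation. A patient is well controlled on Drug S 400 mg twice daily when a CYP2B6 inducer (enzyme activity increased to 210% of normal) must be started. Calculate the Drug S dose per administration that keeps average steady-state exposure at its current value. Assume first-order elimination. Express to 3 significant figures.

589 mg

The CYP2B6 pathway (43% of clearance) is boosted to 2.1× activity: 0.43 × 2.1 = 0.903.
Non-CYP routes (57%) are unchanged.
Relative clearance = 0.903 + 0.57 = 1.473.
To maintain the same steady-state level, dose must scale with clearance: new dose = 400 × 1.473 = 589 mg.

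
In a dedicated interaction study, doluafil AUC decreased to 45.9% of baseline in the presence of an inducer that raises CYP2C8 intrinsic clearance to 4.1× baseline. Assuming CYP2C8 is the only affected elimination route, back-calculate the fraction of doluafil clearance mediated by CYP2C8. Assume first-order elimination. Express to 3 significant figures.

CL'/CL = 1 / 0.459 = 2.179
4.1·fm + (1 − fm) = 2.179
fm = (2.179 − 1) / (4.1 − 1) = 0.380

0.380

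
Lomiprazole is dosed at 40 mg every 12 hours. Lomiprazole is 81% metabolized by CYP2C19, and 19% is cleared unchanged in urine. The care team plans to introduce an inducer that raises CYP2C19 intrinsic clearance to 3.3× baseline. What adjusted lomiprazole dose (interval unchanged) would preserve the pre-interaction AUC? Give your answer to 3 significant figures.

115 mg

CYP2C19: 0.81 × 3.3 = 2.673
Other: 0.19 (unchanged)
Relative clearance = 2.673 + 0.19 = 2.863.
To maintain the same steady-state level, dose must scale with clearance: new dose = 40 × 2.863 = 115 mg.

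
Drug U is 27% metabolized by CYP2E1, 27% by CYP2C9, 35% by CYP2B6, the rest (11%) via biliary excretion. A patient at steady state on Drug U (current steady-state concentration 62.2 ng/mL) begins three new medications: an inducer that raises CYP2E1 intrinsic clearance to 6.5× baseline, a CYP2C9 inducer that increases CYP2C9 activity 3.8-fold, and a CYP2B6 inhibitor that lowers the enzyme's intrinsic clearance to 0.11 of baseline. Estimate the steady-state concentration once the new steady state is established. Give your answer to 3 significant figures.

21.2 ng/mL

CYP2E1: 0.27 × 6.5 = 1.755
CYP2C9: 0.27 × 3.8 = 1.026
CYP2B6: 0.35 × 0.11 = 0.0385
Other: 0.11 (unchanged)
Relative clearance = 1.755 + 1.026 + 0.0385 + 0.11 = 2.9295.
New steady-state concentration = 62.2 / 2.9295 = 21.2 ng/mL (concentration scales inversely with clearance).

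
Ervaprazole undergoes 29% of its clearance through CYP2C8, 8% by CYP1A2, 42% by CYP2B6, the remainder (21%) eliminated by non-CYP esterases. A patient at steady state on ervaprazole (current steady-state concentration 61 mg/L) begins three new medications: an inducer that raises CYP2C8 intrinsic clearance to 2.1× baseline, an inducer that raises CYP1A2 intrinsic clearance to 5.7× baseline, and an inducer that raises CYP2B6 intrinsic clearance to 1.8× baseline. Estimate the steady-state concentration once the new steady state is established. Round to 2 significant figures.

CYP2C8: 0.29 × 2.1 = 0.609
CYP1A2: 0.08 × 5.7 = 0.456
CYP2B6: 0.42 × 1.8 = 0.756
Other: 0.21 (unchanged)
CL_new/CL_old = 0.609 + 0.456 + 0.756 + 0.21 = 2.031.
Steady-state concentration ∝ 1/CL: new value = 61 / 2.031 = 30 mg/L.

30 mg/L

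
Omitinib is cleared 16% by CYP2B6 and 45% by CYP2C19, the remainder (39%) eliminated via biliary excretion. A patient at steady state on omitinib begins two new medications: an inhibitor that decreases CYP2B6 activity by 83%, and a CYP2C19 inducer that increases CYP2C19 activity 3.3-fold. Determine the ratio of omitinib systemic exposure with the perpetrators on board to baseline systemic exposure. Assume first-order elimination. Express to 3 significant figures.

0.526

The CYP2B6 pathway (16% of clearance) drops to 0.17× activity: 0.16 × 0.17 = 0.0272.
The CYP2C19 pathway (45% of clearance) rises to 3.3× activity: 0.45 × 3.3 = 1.485.
Non-CYP routes (39%) are unchanged.
CL_new/CL_old = 0.0272 + 1.485 + 0.39 = 1.9022.
Systemic exposure ∝ 1/CL: fold-change = 1 / 1.9022 = 0.526.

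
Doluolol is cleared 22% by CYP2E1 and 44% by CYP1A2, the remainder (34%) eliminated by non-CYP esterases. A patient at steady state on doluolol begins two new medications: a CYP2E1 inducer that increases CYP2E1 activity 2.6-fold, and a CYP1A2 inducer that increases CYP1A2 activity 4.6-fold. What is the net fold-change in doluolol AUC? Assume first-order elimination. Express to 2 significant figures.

The CYP2E1 pathway (22% of clearance) increases to 2.6× activity: 0.22 × 2.6 = 0.572.
The CYP1A2 pathway (44% of clearance) rises to 4.6× activity: 0.44 × 4.6 = 2.024.
The remaining 34% of clearance is unaffected.
CL_new/CL_old = 0.572 + 2.024 + 0.34 = 2.936.
AUC ∝ 1/CL: fold-change = 1 / 2.936 = 0.34.

0.34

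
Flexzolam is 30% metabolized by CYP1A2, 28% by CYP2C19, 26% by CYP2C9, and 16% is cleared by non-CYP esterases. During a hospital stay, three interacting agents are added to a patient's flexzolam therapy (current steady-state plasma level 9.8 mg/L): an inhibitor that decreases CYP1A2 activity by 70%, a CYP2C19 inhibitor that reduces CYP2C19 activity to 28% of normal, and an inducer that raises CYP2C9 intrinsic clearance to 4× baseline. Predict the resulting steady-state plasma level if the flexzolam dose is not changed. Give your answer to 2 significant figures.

The CYP1A2 pathway (30% of clearance) is reduced to 0.3× activity: 0.3 × 0.3 = 0.09.
The CYP2C19 pathway (28% of clearance) drops to 0.28× activity: 0.28 × 0.28 = 0.0784.
The CYP2C9 pathway (26% of clearance) rises to 4× activity: 0.26 × 4 = 1.04.
Non-CYP routes (16%) are unchanged.
Relative clearance = 0.09 + 0.0784 + 1.04 + 0.16 = 1.3684.
Dividing the baseline by the relative clearance: 9.8 / 1.3684 = 7.2 mg/L.

7.2 mg/L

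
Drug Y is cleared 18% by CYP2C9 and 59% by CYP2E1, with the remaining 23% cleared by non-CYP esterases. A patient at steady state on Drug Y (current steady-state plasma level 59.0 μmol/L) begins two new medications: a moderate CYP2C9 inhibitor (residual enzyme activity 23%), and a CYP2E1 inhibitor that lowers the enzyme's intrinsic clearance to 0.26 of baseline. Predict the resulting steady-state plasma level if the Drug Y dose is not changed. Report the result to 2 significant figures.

1.4 × 10² μmol/L

The CYP2C9 pathway (18% of clearance) is reduced to 0.23× activity: 0.18 × 0.23 = 0.0414.
The CYP2E1 pathway (59% of clearance) drops to 0.26× activity: 0.59 × 0.26 = 0.1534.
The remaining 23% of clearance is unaffected.
Relative clearance = 0.0414 + 0.1534 + 0.23 = 0.4248.
Steady-state plasma level ∝ 1/CL: new value = 59.0 / 0.4248 = 1.4 × 10² μmol/L.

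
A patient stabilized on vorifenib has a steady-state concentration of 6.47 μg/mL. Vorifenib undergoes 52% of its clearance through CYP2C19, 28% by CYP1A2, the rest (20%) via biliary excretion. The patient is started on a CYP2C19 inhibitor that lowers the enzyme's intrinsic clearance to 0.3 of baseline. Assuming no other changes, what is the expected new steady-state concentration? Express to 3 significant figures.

The CYP2C19 pathway (52% of clearance) is reduced to 0.3× activity: 0.52 × 0.3 = 0.156.
CYP1A2 (28%) and the residual 20% are unaffected.
Relative clearance = 0.156 + 0.28 + 0.2 = 0.636.
Steady-state concentration ∝ 1/CL, so new value = 6.47 / 0.636 = 10.2 μg/mL.

10.2 μg/mL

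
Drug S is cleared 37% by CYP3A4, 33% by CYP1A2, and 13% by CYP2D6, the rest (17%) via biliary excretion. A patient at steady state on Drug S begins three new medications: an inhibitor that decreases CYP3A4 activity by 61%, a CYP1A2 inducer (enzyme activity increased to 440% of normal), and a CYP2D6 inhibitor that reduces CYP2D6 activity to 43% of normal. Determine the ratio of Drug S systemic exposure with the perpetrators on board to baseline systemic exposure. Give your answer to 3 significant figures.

CYP3A4: 0.37 × 0.39 = 0.1443
CYP1A2: 0.33 × 4.4 = 1.452
CYP2D6: 0.13 × 0.43 = 0.0559
Other: 0.17 (unchanged)
Relative clearance = 0.1443 + 1.452 + 0.0559 + 0.17 = 1.8222.
Systemic exposure ∝ 1/CL: fold-change = 1 / 1.8222 = 0.549.

0.549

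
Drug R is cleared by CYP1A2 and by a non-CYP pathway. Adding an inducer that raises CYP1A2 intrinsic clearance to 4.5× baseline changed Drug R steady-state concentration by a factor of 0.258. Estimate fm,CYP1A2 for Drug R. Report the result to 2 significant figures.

0.82

CL'/CL = 1 / 0.258 = 3.876
4.5·fm + (1 − fm) = 3.876
fm = (3.876 − 1) / (4.5 − 1) = 0.82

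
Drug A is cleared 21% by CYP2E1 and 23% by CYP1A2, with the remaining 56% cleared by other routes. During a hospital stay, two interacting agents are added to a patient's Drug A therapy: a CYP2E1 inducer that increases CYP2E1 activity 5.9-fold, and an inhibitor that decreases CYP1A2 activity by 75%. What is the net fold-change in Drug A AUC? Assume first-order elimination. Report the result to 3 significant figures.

0.539

The CYP2E1 pathway (21% of clearance) is boosted to 5.9× activity: 0.21 × 5.9 = 1.239.
The CYP1A2 pathway (23% of clearance) drops to 0.25× activity: 0.23 × 0.25 = 0.0575.
Non-CYP routes (56%) are unchanged.
CL_new/CL_old = 1.239 + 0.0575 + 0.56 = 1.8565.
Net AUC ratio = 1 / 1.8565 = 0.539.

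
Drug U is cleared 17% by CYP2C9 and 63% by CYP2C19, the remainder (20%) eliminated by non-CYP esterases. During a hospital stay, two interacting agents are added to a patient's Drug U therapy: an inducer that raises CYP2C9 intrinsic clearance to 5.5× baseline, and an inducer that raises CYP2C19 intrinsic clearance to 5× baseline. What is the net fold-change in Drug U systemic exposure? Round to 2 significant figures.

The CYP2C9 pathway (17% of clearance) is boosted to 5.5× activity: 0.17 × 5.5 = 0.935.
The CYP2C19 pathway (63% of clearance) rises to 5× activity: 0.63 × 5 = 3.15.
Non-CYP routes (20%) are unchanged.
New clearance relative to baseline: 0.935 + 3.15 + 0.2 = 4.285.
Because systemic exposure varies inversely with clearance, the combined effect is 1 / 4.285 = 0.23.

0.23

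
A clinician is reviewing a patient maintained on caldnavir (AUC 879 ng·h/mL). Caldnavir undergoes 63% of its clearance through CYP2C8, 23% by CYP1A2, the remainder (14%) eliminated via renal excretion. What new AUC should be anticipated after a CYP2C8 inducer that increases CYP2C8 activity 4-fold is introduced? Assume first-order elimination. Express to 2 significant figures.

The CYP2C8 pathway (63% of clearance) increases to 4× activity: 0.63 × 4 = 2.52.
CYP1A2 (23%) and the residual 14% are unaffected.
New clearance relative to baseline: 2.52 + 0.23 + 0.14 = 2.89.
With dosing unchanged, AUC scales as 1/CL: 879 / 2.89 = 3.0 × 10² ng·h/mL.

3.0 × 10² ng·h/mL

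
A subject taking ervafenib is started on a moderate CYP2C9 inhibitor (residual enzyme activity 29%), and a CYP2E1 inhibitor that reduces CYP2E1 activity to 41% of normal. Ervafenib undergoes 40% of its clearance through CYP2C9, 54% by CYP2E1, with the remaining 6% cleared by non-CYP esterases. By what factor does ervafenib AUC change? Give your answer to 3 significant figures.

2.52

The CYP2C9 pathway (40% of clearance) is reduced to 0.29× activity: 0.4 × 0.29 = 0.116.
The CYP2E1 pathway (54% of clearance) drops to 0.41× activity: 0.54 × 0.41 = 0.2214.
Non-CYP routes (6%) are unchanged.
CL_new/CL_old = 0.116 + 0.2214 + 0.06 = 0.3974.
AUC ∝ 1/CL: fold-change = 1 / 0.3974 = 2.52.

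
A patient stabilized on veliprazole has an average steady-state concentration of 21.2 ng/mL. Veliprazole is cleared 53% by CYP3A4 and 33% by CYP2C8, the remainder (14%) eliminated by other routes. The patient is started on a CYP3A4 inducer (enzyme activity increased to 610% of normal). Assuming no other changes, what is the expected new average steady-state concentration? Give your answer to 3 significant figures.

5.73 ng/mL

The CYP3A4 pathway (53% of clearance) increases to 6.1× activity: 0.53 × 6.1 = 3.233.
CYP2C8 (33%) and the residual 14% are unaffected.
CL_new/CL_old = 3.233 + 0.33 + 0.14 = 3.703.
New average steady-state concentration = baseline ÷ relative clearance = 21.2 / 3.703 = 5.73 ng/mL.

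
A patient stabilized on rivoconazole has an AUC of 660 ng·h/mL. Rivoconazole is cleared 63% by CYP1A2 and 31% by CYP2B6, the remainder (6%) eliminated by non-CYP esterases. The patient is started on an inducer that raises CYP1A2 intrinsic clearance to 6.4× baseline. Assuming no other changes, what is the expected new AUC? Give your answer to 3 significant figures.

CYP1A2: 0.63 × 6.4 = 4.032
CYP2B6: 0.31 (unchanged)
Other: 0.06 (unchanged)
CL_new/CL_old = 4.032 + 0.31 + 0.06 = 4.402.
New AUC = baseline ÷ relative clearance = 660 / 4.402 = 150 ng·h/mL.

150 ng·h/mL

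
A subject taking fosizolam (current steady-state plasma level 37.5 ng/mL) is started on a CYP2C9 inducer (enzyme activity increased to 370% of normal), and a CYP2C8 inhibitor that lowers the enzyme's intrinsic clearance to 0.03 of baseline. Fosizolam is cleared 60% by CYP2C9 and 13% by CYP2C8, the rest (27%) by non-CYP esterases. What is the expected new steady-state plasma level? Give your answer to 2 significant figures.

CYP2C9: 0.6 × 3.7 = 2.22
CYP2C8: 0.13 × 0.03 = 0.0039
Other: 0.27 (unchanged)
New clearance relative to baseline: 2.22 + 0.0039 + 0.27 = 2.4939.
Dividing the baseline by the relative clearance: 37.5 / 2.4939 = 15 ng/mL.

15 ng/mL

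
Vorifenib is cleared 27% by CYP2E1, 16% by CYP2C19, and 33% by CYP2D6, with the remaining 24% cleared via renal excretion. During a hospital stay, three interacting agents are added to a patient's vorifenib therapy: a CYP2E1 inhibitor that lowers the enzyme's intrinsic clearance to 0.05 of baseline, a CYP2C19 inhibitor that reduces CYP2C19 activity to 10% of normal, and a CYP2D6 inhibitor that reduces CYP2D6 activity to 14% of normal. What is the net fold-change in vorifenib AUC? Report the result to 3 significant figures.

CYP2E1: 0.27 × 0.05 = 0.0135
CYP2C19: 0.16 × 0.1 = 0.016
CYP2D6: 0.33 × 0.14 = 0.0462
Other: 0.24 (unchanged)
New clearance relative to baseline: 0.0135 + 0.016 + 0.0462 + 0.24 = 0.3157.
AUC ∝ 1/CL: fold-change = 1 / 0.3157 = 3.17.

3.17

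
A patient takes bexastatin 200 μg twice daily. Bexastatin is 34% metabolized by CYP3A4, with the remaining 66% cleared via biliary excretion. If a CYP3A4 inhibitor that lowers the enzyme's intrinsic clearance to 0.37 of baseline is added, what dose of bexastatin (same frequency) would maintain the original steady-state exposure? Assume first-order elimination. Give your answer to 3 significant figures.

The CYP3A4 pathway (34% of clearance) drops to 0.37× activity: 0.34 × 0.37 = 0.1258.
Non-CYP routes (66%) are unchanged.
New clearance relative to baseline: 0.1258 + 0.66 = 0.7858.
Css,avg = (dose rate)/CL, so holding Css fixed requires dose ∝ CL: 200 × 0.7858 = 157 μg.

157 μg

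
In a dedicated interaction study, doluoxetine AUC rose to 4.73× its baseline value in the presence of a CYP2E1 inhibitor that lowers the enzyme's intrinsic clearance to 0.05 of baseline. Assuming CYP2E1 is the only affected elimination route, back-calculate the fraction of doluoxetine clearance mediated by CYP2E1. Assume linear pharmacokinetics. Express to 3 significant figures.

0.830

Write x for the fraction cleared via CYP2E1. The observed AUC change means clearance fell to 1/4.73 = 0.2114 of baseline.
Only the CYP2E1 route changed, so 0.2114 = x·0.05 + (1 − x), giving x = 0.830.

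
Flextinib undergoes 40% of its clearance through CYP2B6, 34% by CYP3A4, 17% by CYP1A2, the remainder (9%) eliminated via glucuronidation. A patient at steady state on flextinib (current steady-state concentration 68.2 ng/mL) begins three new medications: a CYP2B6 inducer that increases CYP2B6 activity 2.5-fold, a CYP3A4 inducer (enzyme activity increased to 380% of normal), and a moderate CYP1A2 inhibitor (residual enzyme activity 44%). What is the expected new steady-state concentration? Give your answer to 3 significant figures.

The CYP2B6 pathway (40% of clearance) rises to 2.5× activity: 0.4 × 2.5 = 1.
The CYP3A4 pathway (34% of clearance) is boosted to 3.8× activity: 0.34 × 3.8 = 1.292.
The CYP1A2 pathway (17% of clearance) drops to 0.44× activity: 0.17 × 0.44 = 0.0748.
The remaining 9% of clearance is unaffected.
CL_new/CL_old = 1 + 1.292 + 0.0748 + 0.09 = 2.4568.
Dividing the baseline by the relative clearance: 68.2 / 2.4568 = 27.8 ng/mL.

27.8 ng/mL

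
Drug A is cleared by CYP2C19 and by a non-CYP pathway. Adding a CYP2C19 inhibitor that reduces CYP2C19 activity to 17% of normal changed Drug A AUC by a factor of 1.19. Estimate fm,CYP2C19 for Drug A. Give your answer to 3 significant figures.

Let x = fm,CYP2C19. Because AUC ∝ 1/CL, relative clearance fell to 1/1.19 = 0.8403.
Only the CYP2C19 route changed, so 0.8403 = x·0.17 + (1 − x), giving x = 0.192.

0.192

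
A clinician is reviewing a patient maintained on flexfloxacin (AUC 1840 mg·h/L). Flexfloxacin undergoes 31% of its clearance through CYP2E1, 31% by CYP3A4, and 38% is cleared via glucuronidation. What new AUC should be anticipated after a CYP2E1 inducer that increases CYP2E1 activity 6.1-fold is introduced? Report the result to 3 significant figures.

713 mg·h/L

The CYP2E1 pathway (31% of clearance) rises to 6.1× activity: 0.31 × 6.1 = 1.891.
CYP3A4 (31%) and the residual 38% are unaffected.
Relative clearance = 1.891 + 0.31 + 0.38 = 2.581.
AUC ∝ 1/CL, so new value = 1840 / 2.581 = 713 mg·h/L.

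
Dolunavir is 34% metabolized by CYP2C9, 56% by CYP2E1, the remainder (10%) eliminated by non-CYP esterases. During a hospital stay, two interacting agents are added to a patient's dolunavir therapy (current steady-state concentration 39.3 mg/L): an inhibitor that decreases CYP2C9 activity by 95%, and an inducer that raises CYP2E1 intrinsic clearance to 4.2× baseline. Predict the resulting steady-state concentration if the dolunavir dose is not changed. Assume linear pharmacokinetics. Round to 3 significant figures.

15.9 mg/L

The CYP2C9 pathway (34% of clearance) is reduced to 0.05× activity: 0.34 × 0.05 = 0.017.
The CYP2E1 pathway (56% of clearance) increases to 4.2× activity: 0.56 × 4.2 = 2.352.
The remaining 10% of clearance is unaffected.
Relative clearance = 0.017 + 2.352 + 0.1 = 2.469.
Steady-state concentration ∝ 1/CL: new value = 39.3 / 2.469 = 15.9 mg/L.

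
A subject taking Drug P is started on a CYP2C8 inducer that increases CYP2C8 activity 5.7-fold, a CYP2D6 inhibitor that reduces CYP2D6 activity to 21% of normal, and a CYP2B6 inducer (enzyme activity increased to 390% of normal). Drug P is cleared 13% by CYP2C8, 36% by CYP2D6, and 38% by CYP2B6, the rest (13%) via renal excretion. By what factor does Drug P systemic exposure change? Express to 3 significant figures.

0.412

The CYP2C8 pathway (13% of clearance) is boosted to 5.7× activity: 0.13 × 5.7 = 0.741.
The CYP2D6 pathway (36% of clearance) falls to 0.21× activity: 0.36 × 0.21 = 0.0756.
The CYP2B6 pathway (38% of clearance) rises to 3.9× activity: 0.38 × 3.9 = 1.482.
The remaining 13% of clearance is unaffected.
New clearance relative to baseline: 0.741 + 0.0756 + 1.482 + 0.13 = 2.4286.
Because systemic exposure varies inversely with clearance, the combined effect is 1 / 2.4286 = 0.412.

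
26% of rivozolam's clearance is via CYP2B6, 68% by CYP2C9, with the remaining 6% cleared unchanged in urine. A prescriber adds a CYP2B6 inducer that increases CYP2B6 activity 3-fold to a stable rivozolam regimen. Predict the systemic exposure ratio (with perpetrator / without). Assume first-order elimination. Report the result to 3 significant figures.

CYP2B6: 0.26 × 3 = 0.78
CYP2C9: 0.68 (unchanged)
Other: 0.06 (unchanged)
Relative clearance = 0.78 + 0.68 + 0.06 = 1.52.
Since systemic exposure ∝ 1/CL, the ratio is 1 / 1.52 = 0.658.

0.658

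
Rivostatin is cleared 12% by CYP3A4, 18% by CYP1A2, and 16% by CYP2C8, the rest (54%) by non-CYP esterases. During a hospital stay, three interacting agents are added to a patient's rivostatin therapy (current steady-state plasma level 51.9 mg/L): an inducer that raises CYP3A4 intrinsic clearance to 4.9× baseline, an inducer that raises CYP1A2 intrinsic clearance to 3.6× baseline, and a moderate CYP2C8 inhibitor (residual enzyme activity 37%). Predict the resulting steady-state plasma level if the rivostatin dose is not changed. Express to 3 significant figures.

28.3 mg/L

The CYP3A4 pathway (12% of clearance) is boosted to 4.9× activity: 0.12 × 4.9 = 0.588.
The CYP1A2 pathway (18% of clearance) rises to 3.6× activity: 0.18 × 3.6 = 0.648.
The CYP2C8 pathway (16% of clearance) is reduced to 0.37× activity: 0.16 × 0.37 = 0.0592.
The remaining 54% of clearance is unaffected.
Relative clearance = 0.588 + 0.648 + 0.0592 + 0.54 = 1.8352.
Steady-state plasma level ∝ 1/CL: new value = 51.9 / 1.8352 = 28.3 mg/L.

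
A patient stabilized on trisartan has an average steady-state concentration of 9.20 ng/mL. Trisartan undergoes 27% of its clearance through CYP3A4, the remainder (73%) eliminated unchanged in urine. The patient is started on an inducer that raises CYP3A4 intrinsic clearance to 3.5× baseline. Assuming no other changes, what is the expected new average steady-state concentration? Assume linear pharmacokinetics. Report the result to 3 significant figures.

CYP3A4: 0.27 × 3.5 = 0.945
Other: 0.73 (unchanged)
New clearance relative to baseline: 0.945 + 0.73 = 1.675.
Average steady-state concentration ∝ 1/CL, so new value = 9.20 / 1.675 = 5.49 ng/mL.

5.49 ng/mL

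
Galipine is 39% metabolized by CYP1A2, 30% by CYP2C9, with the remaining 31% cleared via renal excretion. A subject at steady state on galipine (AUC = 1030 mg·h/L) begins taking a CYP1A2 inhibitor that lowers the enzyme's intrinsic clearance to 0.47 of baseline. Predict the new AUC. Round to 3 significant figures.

The CYP1A2 pathway (39% of clearance) is reduced to 0.47× activity: 0.39 × 0.47 = 0.1833.
CYP2C9 (30%) and the residual 31% are unaffected.
New clearance relative to baseline: 0.1833 + 0.3 + 0.31 = 0.7933.
AUC ∝ 1/CL, so new value = 1030 / 0.7933 = 1.30 × 10³ mg·h/L.

1.30 × 10³ mg·h/L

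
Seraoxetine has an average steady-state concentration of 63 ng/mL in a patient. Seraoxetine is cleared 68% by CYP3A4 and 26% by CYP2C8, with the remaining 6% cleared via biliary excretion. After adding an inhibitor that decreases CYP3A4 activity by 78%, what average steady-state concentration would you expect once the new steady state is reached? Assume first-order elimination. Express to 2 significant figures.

The CYP3A4 pathway (68% of clearance) falls to 0.22× activity: 0.68 × 0.22 = 0.1496.
CYP2C8 (26%) and the residual 6% are unaffected.
Relative clearance = 0.1496 + 0.26 + 0.06 = 0.4696.
With dosing unchanged, average steady-state concentration scales as 1/CL: 63 / 0.4696 = 1.3 × 10² ng/mL.

1.3 × 10² ng/mL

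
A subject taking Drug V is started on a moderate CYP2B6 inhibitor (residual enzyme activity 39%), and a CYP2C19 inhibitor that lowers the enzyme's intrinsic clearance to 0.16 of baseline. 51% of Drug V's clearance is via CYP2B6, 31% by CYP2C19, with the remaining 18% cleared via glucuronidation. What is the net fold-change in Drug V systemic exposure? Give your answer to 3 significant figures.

2.33

The CYP2B6 pathway (51% of clearance) falls to 0.39× activity: 0.51 × 0.39 = 0.1989.
The CYP2C19 pathway (31% of clearance) falls to 0.16× activity: 0.31 × 0.16 = 0.0496.
The remaining 18% of clearance is unaffected.
CL_new/CL_old = 0.1989 + 0.0496 + 0.18 = 0.4285.
Net systemic exposure ratio = 1 / 0.4285 = 2.33.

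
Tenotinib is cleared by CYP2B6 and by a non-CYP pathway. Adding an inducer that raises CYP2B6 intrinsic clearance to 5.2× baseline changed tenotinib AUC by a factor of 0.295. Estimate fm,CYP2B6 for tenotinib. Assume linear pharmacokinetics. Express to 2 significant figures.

0.57

Let x = fm,CYP2B6. Because AUC ∝ 1/CL, relative clearance rose to 1/0.295 = 3.39.
Only the CYP2B6 route changed, so 3.39 = x·5.2 + (1 − x), giving x = 0.57.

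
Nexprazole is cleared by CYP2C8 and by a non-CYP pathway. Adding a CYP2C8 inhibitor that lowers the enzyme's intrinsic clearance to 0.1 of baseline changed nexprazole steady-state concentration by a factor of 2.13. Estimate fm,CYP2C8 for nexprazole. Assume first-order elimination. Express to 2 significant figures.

0.59

Write x for the fraction cleared via CYP2C8. The observed steady-state concentration change means clearance fell to 1/2.13 = 0.4695 of baseline.
Only the CYP2C8 route changed, so 0.4695 = x·0.1 + (1 − x), giving x = 0.59.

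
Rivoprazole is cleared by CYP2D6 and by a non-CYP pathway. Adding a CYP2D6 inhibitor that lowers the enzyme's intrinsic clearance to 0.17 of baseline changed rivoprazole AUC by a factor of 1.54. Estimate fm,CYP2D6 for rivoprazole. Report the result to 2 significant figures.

Let fm be the CYP2D6 fraction. New clearance relative to baseline = fm × 0.17 + (1 − fm).
AUC ratio = 1 / (new CL fraction), so new CL fraction = 1 / 1.54 = 0.6494.
fm × 0.17 + 1 − fm = 0.6494  ⇒  fm × (0.17 − 1) = −0.3506  ⇒  fm = 0.42.

0.42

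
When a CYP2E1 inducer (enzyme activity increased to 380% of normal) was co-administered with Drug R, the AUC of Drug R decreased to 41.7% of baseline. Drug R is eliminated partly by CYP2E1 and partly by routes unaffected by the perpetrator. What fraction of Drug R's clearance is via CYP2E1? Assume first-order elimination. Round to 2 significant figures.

0.50

Let x = fm,CYP2E1. Because AUC ∝ 1/CL, relative clearance rose to 1/0.417 = 2.398.
Setting x·3.8 + (1 − x) = 2.398 and solving: x = (2.398 − 1)/(3.8 − 1) = 0.50.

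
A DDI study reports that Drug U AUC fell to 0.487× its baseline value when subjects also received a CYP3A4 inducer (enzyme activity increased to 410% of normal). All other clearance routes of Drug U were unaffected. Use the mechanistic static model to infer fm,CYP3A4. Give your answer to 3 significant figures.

CL'/CL = 1 / 0.487 = 2.053
4.1·fm + (1 − fm) = 2.053
fm = (2.053 − 1) / (4.1 − 1) = 0.340

0.340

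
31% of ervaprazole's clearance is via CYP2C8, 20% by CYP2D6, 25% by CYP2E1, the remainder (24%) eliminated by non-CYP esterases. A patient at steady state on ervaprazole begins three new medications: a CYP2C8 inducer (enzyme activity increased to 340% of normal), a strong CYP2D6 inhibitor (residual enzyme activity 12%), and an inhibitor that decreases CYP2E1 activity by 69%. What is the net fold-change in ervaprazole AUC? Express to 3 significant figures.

0.717

The CYP2C8 pathway (31% of clearance) rises to 3.4× activity: 0.31 × 3.4 = 1.054.
The CYP2D6 pathway (20% of clearance) drops to 0.12× activity: 0.2 × 0.12 = 0.024.
The CYP2E1 pathway (25% of clearance) falls to 0.31× activity: 0.25 × 0.31 = 0.0775.
Non-CYP routes (24%) are unchanged.
CL_new/CL_old = 1.054 + 0.024 + 0.0775 + 0.24 = 1.3955.
Because AUC varies inversely with clearance, the combined effect is 1 / 1.3955 = 0.717.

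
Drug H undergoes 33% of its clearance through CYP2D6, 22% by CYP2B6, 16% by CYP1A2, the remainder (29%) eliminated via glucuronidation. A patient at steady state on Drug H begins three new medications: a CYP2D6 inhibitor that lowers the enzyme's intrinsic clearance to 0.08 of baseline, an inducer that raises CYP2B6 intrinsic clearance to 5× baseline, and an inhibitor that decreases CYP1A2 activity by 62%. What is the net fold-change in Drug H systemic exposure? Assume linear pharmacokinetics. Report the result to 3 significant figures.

The CYP2D6 pathway (33% of clearance) is reduced to 0.08× activity: 0.33 × 0.08 = 0.0264.
The CYP2B6 pathway (22% of clearance) increases to 5× activity: 0.22 × 5 = 1.1.
The CYP1A2 pathway (16% of clearance) falls to 0.38× activity: 0.16 × 0.38 = 0.0608.
Non-CYP routes (29%) are unchanged.
Relative clearance = 0.0264 + 1.1 + 0.0608 + 0.29 = 1.4772.
Net systemic exposure ratio = 1 / 1.4772 = 0.677.

0.677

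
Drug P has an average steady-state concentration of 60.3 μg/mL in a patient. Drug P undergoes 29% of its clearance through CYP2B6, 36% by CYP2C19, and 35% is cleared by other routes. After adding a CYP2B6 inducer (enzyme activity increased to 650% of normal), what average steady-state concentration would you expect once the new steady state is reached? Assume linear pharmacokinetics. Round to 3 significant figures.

23.2 μg/mL

CYP2B6: 0.29 × 6.5 = 1.885
CYP2C19: 0.36 (unchanged)
Other: 0.35 (unchanged)
Relative clearance = 1.885 + 0.36 + 0.35 = 2.595.
With dosing unchanged, average steady-state concentration scales as 1/CL: 60.3 / 2.595 = 23.2 μg/mL.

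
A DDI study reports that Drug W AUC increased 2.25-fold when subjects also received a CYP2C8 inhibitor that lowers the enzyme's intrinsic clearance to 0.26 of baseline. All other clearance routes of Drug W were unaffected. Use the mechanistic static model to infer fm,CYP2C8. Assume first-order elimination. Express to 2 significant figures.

CL'/CL = 1 / 2.25 = 0.4444
0.26·fm + (1 − fm) = 0.4444
fm = (0.4444 − 1) / (0.26 − 1) = 0.75

0.75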